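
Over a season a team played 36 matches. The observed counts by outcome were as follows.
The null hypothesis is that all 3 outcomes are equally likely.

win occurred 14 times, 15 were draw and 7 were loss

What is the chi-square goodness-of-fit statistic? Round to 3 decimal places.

3.167

Under H₀ each category has probability 1/3, so each expected count is 36/3 = 12.
cat         O        E   (O−E)²/E
win        14       12     0.3333
draw       15       12     0.7500
loss        7       12     2.0833
Sum = 3.167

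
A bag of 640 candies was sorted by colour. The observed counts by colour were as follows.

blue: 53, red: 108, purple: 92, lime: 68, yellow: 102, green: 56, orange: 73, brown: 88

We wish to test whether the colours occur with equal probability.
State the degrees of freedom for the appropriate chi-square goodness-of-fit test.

There are k = 8 categories and no parameters were estimated from the data, so df = 8 − 1 = 7.

7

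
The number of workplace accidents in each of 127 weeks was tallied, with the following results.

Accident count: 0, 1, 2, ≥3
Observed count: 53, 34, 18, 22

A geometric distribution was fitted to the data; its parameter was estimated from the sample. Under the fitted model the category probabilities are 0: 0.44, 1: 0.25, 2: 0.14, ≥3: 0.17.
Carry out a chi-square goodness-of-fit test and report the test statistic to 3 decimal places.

0.318

Expected counts E_i = n·p_i: 127×0.44 = 55.88, 127×0.25 = 31.75, 127×0.14 = 17.78, 127×0.17 = 21.59.
cat         O        E   (O−E)²/E
0          53    55.88     0.1484
1          34    31.75     0.1594
2          18    17.78     0.0027
≥3         22    21.59     0.0078
Sum = 0.318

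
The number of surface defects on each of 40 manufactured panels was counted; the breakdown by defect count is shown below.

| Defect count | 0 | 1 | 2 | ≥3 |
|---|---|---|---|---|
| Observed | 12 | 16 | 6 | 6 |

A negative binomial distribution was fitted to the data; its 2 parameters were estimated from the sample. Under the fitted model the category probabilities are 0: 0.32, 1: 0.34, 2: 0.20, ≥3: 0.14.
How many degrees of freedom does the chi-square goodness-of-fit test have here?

There are k = 4 categories and 2 parameters estimated from the data, so df = 4 − 1 − 2 = 1.

1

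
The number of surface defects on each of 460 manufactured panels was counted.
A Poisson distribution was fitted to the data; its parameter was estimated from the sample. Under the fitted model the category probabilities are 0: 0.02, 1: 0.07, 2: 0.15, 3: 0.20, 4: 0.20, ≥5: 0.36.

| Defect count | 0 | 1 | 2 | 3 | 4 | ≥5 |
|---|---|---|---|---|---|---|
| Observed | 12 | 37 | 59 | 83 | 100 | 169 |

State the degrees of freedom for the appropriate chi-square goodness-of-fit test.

4

There are k = 6 categories and 1 parameter estimated from the data, so df = 6 − 1 − 1 = 4.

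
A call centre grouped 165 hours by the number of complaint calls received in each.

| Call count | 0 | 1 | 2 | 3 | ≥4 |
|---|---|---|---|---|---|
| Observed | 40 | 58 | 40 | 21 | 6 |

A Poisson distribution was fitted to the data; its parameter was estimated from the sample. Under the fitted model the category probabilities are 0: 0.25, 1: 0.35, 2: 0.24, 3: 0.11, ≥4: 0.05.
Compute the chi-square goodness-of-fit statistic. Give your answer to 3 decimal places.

Expected counts E_i = n·p_i: 165×0.25 = 41.25, 165×0.35 = 57.75, 165×0.24 = 39.6, 165×0.11 = 18.15, 165×0.05 = 8.25.
cat         O        E   (O−E)²/E
0          40    41.25     0.0379
1          58    57.75     0.0011
2          40     39.6     0.0040
3          21    18.15     0.4475
≥4          6     8.25     0.6136
Sum = 1.104

1.104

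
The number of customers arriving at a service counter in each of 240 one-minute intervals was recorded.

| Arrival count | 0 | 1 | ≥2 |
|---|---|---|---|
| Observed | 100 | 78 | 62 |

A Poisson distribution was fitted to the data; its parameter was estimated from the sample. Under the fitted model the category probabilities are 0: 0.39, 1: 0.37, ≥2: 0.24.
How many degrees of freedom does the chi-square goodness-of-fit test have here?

There are k = 3 categories and 1 parameter estimated from the data, so df = 3 − 1 − 1 = 1.

1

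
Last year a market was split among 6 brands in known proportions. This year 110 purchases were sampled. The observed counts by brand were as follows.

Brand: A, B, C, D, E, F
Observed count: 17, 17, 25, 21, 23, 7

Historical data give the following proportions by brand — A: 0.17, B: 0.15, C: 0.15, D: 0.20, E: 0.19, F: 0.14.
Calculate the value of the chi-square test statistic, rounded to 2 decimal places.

Expected counts E_i = n·p_i: 110×0.17 = 18.7, 110×0.15 = 16.5, 110×0.15 = 16.5, 110×0.20 = 22, 110×0.19 = 20.9, 110×0.14 = 15.4.
cat         O        E   (O−E)²/E
A          17     18.7      0.155
B          17     16.5      0.015
C          25     16.5      4.379
D          21       22      0.045
E          23     20.9      0.211
F           7     15.4      4.582
Sum = 9.39

9.39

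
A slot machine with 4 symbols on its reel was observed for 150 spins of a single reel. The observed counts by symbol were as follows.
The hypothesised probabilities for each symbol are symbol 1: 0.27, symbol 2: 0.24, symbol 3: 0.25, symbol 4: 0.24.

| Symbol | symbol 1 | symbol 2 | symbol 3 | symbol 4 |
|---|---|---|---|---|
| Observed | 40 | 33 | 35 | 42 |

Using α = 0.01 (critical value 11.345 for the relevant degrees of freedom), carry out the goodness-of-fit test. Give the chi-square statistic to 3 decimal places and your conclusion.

1.423; do not reject

Expected counts E_i = n·p_i: 150×0.27 = 40.5, 150×0.24 = 36, 150×0.25 = 37.5, 150×0.24 = 36.
χ² = (40−40.5)²/40.5 + (33−36)²/36 + (35−37.5)²/37.5 + (42−36)²/36
   = 0.0062 + 0.2500 + 0.1667 + 1.0000
Sum = 1.423
df = 3. Since 1.423 < 11.345, we do not reject H₀.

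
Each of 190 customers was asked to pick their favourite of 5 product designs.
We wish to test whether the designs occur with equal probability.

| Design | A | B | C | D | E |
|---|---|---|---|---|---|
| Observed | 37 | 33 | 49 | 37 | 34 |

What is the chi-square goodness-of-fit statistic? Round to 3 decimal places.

Under H₀ each category has probability 1/5, so each expected count is 190/5 = 38.
A: (37 − 38)²/38 = 1/38 = 0.0263
B: (33 − 38)²/38 = 25/38 = 0.6579
C: (49 − 38)²/38 = 121/38 = 3.1842
D: (37 − 38)²/38 = 1/38 = 0.0263
E: (34 − 38)²/38 = 16/38 = 0.4211
Sum = 4.316

4.316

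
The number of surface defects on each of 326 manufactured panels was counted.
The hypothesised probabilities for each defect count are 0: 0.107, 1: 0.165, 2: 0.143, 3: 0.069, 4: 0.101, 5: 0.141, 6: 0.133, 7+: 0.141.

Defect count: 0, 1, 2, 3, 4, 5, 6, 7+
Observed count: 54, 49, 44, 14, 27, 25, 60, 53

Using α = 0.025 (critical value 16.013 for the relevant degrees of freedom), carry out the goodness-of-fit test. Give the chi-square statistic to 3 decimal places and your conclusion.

Expected counts E_i = n·p_i: 326×0.107 = 34.882, 326×0.165 = 53.79, 326×0.143 = 46.618, 326×0.069 = 22.494, 326×0.101 = 32.926, 326×0.141 = 45.966, 326×0.133 = 43.358, 326×0.141 = 45.966.
0: (54 − 34.882)²/34.882 = 365.497924/34.882 = 10.4781
1: (49 − 53.79)²/53.79 = 22.9441/53.79 = 0.4265
2: (44 − 46.618)²/46.618 = 6.853924/46.618 = 0.1470
3: (14 − 22.494)²/22.494 = 72.148036/22.494 = 3.2074
4: (27 − 32.926)²/32.926 = 35.117476/32.926 = 1.0666
5: (25 − 45.966)²/45.966 = 439.573156/45.966 = 9.5630
6: (60 − 43.358)²/43.358 = 276.956164/43.358 = 6.3877
7+: (53 − 45.966)²/45.966 = 49.477156/45.966 = 1.0764
Sum = 32.353
df = 7. Since 32.353 > 16.013, we reject H₀.

32.353; reject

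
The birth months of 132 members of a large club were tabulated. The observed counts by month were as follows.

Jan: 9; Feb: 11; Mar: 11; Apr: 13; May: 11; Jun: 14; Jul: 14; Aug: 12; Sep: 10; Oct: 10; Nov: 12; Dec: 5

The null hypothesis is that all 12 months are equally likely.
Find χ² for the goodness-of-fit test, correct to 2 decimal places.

6.00

Expected count for each of the 12 categories: 132/12 = 11.
Jan: (9 − 11)²/11 = 4/11 = 0.364
Feb: (11 − 11)²/11 = 0/11 = 0.000
Mar: (11 − 11)²/11 = 0/11 = 0.000
Apr: (13 − 11)²/11 = 4/11 = 0.364
May: (11 − 11)²/11 = 0/11 = 0.000
Jun: (14 − 11)²/11 = 9/11 = 0.818
Jul: (14 − 11)²/11 = 9/11 = 0.818
Aug: (12 − 11)²/11 = 1/11 = 0.091
Sep: (10 − 11)²/11 = 1/11 = 0.091
Oct: (10 − 11)²/11 = 1/11 = 0.091
Nov: (12 − 11)²/11 = 1/11 = 0.091
Dec: (5 − 11)²/11 = 36/11 = 3.273
Sum = 6.00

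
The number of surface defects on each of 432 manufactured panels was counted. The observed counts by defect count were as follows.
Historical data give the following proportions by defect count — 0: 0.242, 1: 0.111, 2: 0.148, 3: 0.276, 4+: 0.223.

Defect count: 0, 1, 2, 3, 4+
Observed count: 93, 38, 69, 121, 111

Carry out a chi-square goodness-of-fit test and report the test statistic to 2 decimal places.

6.00

Expected counts E_i = n·p_i: 432×0.242 = 104.544, 432×0.111 = 47.952, 432×0.148 = 63.936, 432×0.276 = 119.232, 432×0.223 = 96.336.
0: (93 − 104.544)²/104.544 = 133.263936/104.544 = 1.275
1: (38 − 47.952)²/47.952 = 99.042304/47.952 = 2.065
2: (69 − 63.936)²/63.936 = 25.644096/63.936 = 0.401
3: (121 − 119.232)²/119.232 = 3.125824/119.232 = 0.026
4+: (111 − 96.336)²/96.336 = 215.032896/96.336 = 2.232
Sum = 6.00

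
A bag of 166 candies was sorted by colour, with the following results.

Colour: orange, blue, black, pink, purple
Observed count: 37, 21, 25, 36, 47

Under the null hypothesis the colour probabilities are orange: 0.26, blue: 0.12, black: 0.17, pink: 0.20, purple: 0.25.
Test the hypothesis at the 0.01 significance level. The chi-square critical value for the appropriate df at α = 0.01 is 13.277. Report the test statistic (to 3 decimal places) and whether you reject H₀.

Expected counts E_i = n·p_i: 166×0.26 = 43.16, 166×0.12 = 19.92, 166×0.17 = 28.22, 166×0.20 = 33.2, 166×0.25 = 41.5.
orange: (37 − 43.16)²/43.16 = 37.9456/43.16 = 0.8792
blue: (21 − 19.92)²/19.92 = 1.1664/19.92 = 0.0586
black: (25 − 28.22)²/28.22 = 10.3684/28.22 = 0.3674
pink: (36 − 33.2)²/33.2 = 7.84/33.2 = 0.2361
purple: (47 − 41.5)²/41.5 = 30.25/41.5 = 0.7289
Sum = 2.270
df = 4. Since 2.270 < 13.277, we do not reject H₀.

2.270; do not reject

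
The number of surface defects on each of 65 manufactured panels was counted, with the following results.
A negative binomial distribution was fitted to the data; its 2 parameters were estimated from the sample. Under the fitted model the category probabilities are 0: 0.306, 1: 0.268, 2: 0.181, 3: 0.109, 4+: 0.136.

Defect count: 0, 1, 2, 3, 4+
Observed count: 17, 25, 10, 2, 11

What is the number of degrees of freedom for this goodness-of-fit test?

2

There are k = 5 categories and 2 parameters estimated from the data, so df = 5 − 1 − 2 = 2.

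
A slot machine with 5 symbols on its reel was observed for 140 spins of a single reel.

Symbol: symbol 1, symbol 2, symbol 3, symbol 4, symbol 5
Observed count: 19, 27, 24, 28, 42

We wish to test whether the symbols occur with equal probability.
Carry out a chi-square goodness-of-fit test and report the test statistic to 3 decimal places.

Under H₀ each category has probability 1/5, so each expected count is 140/5 = 28.
χ² = (19−28)²/28 + (27−28)²/28 + (24−28)²/28 + (28−28)²/28 + (42−28)²/28
   = 2.8929 + 0.0357 + 0.5714 + 0.0000 + 7.0000
Sum = 10.500

10.500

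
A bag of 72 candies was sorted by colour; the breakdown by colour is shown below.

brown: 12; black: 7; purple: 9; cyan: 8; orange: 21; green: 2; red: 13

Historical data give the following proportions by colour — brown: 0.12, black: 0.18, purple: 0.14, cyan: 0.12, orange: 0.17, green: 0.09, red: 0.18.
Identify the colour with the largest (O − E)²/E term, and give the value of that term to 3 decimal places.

Expected counts E_i = n·p_i: 72×0.12 = 8.64, 72×0.18 = 12.96, 72×0.14 = 10.08, 72×0.12 = 8.64, 72×0.17 = 12.24, 72×0.09 = 6.48, 72×0.18 = 12.96.
χ² = (12−8.64)²/8.64 + (7−12.96)²/12.96 + (9−10.08)²/10.08 + (8−8.64)²/8.64 + (21−12.24)²/12.24 + (2−6.48)²/6.48 + (13−12.96)²/12.96
   = 1.3067 + 2.7409 + 0.1157 + 0.0474 + 6.2694 + 3.0973 + 0.0001
The largest term is for orange: 6.269.

orange, 6.269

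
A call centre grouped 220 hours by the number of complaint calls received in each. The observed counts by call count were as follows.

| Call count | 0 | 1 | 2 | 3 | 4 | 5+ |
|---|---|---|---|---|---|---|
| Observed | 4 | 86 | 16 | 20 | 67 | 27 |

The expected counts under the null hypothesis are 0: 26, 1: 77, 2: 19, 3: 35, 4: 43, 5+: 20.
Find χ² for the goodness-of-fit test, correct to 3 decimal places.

χ² = (4−26)²/26 + (86−77)²/77 + (16−19)²/19 + (20−35)²/35 + (67−43)²/43 + (27−20)²/20
   = 18.6154 + 1.0519 + 0.4737 + 6.4286 + 13.3953 + 2.4500
Sum = 42.415

42.415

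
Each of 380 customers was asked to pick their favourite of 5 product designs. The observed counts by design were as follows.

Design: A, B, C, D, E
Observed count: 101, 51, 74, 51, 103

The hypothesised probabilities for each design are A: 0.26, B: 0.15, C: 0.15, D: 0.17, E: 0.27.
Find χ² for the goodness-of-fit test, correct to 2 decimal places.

Expected counts E_i = n·p_i: 380×0.26 = 98.8, 380×0.15 = 57, 380×0.15 = 57, 380×0.17 = 64.6, 380×0.27 = 102.6.
cat         O        E   (O−E)²/E
A         101     98.8      0.049
B          51       57      0.632
C          74       57      5.070
D          51     64.6      2.863
E         103    102.6      0.002
Sum = 8.62

8.62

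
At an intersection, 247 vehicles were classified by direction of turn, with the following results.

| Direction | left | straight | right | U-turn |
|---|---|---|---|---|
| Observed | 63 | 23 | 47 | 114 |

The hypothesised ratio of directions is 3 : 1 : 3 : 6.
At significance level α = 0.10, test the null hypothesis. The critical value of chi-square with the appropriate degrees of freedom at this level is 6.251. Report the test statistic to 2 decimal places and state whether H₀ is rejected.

Ratio total = 13. Expected counts: 247×3/13 = 57, 247×1/13 = 19, 247×3/13 = 57, 247×6/13 = 114.
χ² = (63−57)²/57 + (23−19)²/19 + (47−57)²/57 + (114−114)²/114
   = 0.632 + 0.842 + 1.754 + 0.000
Sum = 3.23
df = 3. Since 3.23 < 6.251, we do not reject H₀.

3.23; do not reject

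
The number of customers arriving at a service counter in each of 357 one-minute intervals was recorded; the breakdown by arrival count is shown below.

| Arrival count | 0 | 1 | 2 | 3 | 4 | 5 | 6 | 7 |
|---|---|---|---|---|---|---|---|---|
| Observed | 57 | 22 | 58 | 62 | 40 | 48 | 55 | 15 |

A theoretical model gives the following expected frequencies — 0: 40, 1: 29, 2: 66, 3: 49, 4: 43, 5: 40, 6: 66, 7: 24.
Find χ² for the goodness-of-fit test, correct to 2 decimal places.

20.35

0: (57 − 40)²/40 = 289/40 = 7.225
1: (22 − 29)²/29 = 49/29 = 1.690
2: (58 − 66)²/66 = 64/66 = 0.970
3: (62 − 49)²/49 = 169/49 = 3.449
4: (40 − 43)²/43 = 9/43 = 0.209
5: (48 − 40)²/40 = 64/40 = 1.600
6: (55 − 66)²/66 = 121/66 = 1.833
7: (15 − 24)²/24 = 81/24 = 3.375
Sum = 20.35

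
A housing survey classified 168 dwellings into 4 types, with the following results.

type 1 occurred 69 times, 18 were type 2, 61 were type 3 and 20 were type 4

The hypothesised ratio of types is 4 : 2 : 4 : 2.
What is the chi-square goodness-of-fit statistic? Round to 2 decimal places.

9.32

Ratio total = 12. Expected counts: 168×4/12 = 56, 168×2/12 = 28, 168×4/12 = 56, 168×2/12 = 28.
cat         O        E   (O−E)²/E
type 1     69       56      3.018
type 2     18       28      3.571
type 3     61       56      0.446
type 4     20       28      2.286
Sum = 9.32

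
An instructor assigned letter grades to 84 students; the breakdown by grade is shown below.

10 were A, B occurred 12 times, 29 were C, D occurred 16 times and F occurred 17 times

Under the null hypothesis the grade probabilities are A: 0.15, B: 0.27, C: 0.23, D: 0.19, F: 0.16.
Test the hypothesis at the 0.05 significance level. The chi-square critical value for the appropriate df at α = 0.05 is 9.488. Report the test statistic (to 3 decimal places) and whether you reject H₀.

Expected counts E_i = n·p_i: 84×0.15 = 12.6, 84×0.27 = 22.68, 84×0.23 = 19.32, 84×0.19 = 15.96, 84×0.16 = 13.44.
χ² = (10−12.6)²/12.6 + (12−22.68)²/22.68 + (29−19.32)²/19.32 + (16−15.96)²/15.96 + (17−13.44)²/13.44
   = 0.5365 + 5.0292 + 4.8500 + 0.0001 + 0.9430
Sum = 11.359
df = 4. Since 11.359 > 9.488, we reject H₀.

11.359; reject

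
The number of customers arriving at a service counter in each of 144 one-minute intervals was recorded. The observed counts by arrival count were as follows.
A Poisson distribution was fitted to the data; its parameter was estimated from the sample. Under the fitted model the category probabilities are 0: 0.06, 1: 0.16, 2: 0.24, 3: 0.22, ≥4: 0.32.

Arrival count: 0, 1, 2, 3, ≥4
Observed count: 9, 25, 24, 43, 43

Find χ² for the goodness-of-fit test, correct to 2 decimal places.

7.66

Expected counts E_i = n·p_i: 144×0.06 = 8.64, 144×0.16 = 23.04, 144×0.24 = 34.56, 144×0.22 = 31.68, 144×0.32 = 46.08.
χ² = (9−8.64)²/8.64 + (25−23.04)²/23.04 + (24−34.56)²/34.56 + (43−31.68)²/31.68 + (43−46.08)²/46.08
   = 0.015 + 0.167 + 3.227 + 4.045 + 0.206
Sum = 7.66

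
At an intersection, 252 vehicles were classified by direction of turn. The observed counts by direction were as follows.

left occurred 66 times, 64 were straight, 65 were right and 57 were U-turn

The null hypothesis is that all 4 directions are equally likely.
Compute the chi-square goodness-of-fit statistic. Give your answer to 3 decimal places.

0.794

Under H₀ each category has probability 1/4, so each expected count is 252/4 = 63.
χ² = (66−63)²/63 + (64−63)²/63 + (65−63)²/63 + (57−63)²/63
   = 0.1429 + 0.0159 + 0.0635 + 0.5714
Sum = 0.794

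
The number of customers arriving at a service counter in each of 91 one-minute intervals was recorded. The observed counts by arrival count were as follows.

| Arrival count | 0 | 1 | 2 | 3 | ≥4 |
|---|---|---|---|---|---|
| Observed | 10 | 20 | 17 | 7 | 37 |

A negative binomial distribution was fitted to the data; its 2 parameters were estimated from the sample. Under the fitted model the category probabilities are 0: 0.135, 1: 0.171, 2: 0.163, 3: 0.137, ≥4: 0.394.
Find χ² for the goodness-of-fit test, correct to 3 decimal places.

4.442

Expected counts E_i = n·p_i: 91×0.135 = 12.285, 91×0.171 = 15.561, 91×0.163 = 14.833, 91×0.137 = 12.467, 91×0.394 = 35.854.
χ² = (10−12.285)²/12.285 + (20−15.561)²/15.561 + (17−14.833)²/14.833 + (7−12.467)²/12.467 + (37−35.854)²/35.854
   = 0.4250 + 1.2663 + 0.3166 + 2.3974 + 0.0366
Sum = 4.442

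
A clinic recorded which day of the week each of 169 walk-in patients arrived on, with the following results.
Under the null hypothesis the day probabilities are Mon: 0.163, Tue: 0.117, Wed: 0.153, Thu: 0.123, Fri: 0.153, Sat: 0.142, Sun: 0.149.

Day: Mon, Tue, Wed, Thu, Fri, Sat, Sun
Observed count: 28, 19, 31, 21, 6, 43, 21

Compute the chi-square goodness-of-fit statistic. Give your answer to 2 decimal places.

32.05

Expected counts E_i = n·p_i: 169×0.163 = 27.547, 169×0.117 = 19.773, 169×0.153 = 25.857, 169×0.123 = 20.787, 169×0.153 = 25.857, 169×0.142 = 23.998, 169×0.149 = 25.181.
χ² = (28−27.547)²/27.547 + (19−19.773)²/19.773 + (31−25.857)²/25.857 + (21−20.787)²/20.787 + (6−25.857)²/25.857 + (43−23.998)²/23.998 + (21−25.181)²/25.181
   = 0.007 + 0.030 + 1.023 + 0.002 + 15.249 + 15.046 + 0.694
Sum = 32.05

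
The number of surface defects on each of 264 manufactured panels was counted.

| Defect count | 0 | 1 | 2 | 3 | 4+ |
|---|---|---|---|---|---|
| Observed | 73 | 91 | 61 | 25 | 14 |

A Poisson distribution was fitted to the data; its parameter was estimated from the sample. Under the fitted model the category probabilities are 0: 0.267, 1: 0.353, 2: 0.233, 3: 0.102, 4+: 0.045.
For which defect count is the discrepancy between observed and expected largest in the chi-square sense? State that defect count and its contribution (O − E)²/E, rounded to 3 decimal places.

Expected counts E_i = n·p_i: 264×0.267 = 70.488, 264×0.353 = 93.192, 264×0.233 = 61.512, 264×0.102 = 26.928, 264×0.045 = 11.88.
cat         O        E   (O−E)²/E
0          73   70.488     0.0895
1          91   93.192     0.0516
2          61   61.512     0.0043
3          25   26.928     0.1380
4+         14    11.88     0.3783
The largest term is for 4+: 0.378.

4+, 0.378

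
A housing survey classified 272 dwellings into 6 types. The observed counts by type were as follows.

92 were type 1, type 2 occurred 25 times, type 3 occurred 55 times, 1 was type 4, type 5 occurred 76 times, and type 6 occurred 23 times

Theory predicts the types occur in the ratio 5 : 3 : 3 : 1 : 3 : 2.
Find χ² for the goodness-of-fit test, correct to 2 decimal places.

46.77

Ratio total = 17. Expected counts: 272×5/17 = 80, 272×3/17 = 48, 272×3/17 = 48, 272×1/17 = 16, 272×3/17 = 48, 272×2/17 = 32.
χ² = (92−80)²/80 + (25−48)²/48 + (55−48)²/48 + (1−16)²/16 + (76−48)²/48 + (23−32)²/32
   = 1.800 + 11.021 + 1.021 + 14.063 + 16.333 + 2.531
Sum = 46.77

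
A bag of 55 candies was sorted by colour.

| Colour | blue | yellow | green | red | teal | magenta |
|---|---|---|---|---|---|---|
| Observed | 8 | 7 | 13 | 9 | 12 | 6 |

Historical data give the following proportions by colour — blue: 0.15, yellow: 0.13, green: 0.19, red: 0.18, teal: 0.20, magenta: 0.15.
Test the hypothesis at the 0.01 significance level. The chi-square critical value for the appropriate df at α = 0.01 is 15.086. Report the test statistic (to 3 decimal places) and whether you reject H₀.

1.419; do not reject

Expected counts E_i = n·p_i: 55×0.15 = 8.25, 55×0.13 = 7.15, 55×0.19 = 10.45, 55×0.18 = 9.9, 55×0.20 = 11, 55×0.15 = 8.25.
χ² = (8−8.25)²/8.25 + (7−7.15)²/7.15 + (13−10.45)²/10.45 + (9−9.9)²/9.9 + (12−11)²/11 + (6−8.25)²/8.25
   = 0.0076 + 0.0031 + 0.6222 + 0.0818 + 0.0909 + 0.6136
Sum = 1.419
df = 5. Since 1.419 < 15.086, we do not reject H₀.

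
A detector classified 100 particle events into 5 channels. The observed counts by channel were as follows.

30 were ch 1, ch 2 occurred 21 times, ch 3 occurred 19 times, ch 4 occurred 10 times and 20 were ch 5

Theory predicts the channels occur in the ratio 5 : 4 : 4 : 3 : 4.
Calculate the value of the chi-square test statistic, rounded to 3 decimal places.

Ratio total = 20. Expected counts: 100×5/20 = 25, 100×4/20 = 20, 100×4/20 = 20, 100×3/20 = 15, 100×4/20 = 20.
ch 1: (30 − 25)²/25 = 25/25 = 1.0000
ch 2: (21 − 20)²/20 = 1/20 = 0.0500
ch 3: (19 − 20)²/20 = 1/20 = 0.0500
ch 4: (10 − 15)²/15 = 25/15 = 1.6667
ch 5: (20 − 20)²/20 = 0/20 = 0.0000
Sum = 2.767

2.767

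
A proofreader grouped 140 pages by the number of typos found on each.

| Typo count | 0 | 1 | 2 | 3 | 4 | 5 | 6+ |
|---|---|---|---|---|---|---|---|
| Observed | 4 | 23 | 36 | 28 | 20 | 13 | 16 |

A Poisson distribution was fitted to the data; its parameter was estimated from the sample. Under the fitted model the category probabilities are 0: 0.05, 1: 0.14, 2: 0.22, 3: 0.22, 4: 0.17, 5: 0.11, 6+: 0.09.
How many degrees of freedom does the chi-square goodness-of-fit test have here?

There are k = 7 categories and 1 parameter estimated from the data, so df = 7 − 1 − 1 = 5.

5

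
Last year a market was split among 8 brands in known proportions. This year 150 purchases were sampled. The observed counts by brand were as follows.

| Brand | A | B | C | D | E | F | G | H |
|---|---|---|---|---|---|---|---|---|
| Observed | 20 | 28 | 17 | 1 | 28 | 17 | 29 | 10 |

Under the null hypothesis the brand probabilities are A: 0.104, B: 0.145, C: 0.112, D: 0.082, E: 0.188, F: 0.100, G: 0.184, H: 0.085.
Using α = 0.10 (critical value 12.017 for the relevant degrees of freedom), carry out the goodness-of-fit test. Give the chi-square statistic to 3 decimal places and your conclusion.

14.353; reject

Expected counts E_i = n·p_i: 150×0.104 = 15.6, 150×0.145 = 21.75, 150×0.112 = 16.8, 150×0.082 = 12.3, 150×0.188 = 28.2, 150×0.100 = 15, 150×0.184 = 27.6, 150×0.085 = 12.75.
cat         O        E   (O−E)²/E
A          20     15.6     1.2410
B          28    21.75     1.7960
C          17     16.8     0.0024
D           1     12.3    10.3813
E          28     28.2     0.0014
F          17       15     0.2667
G          29     27.6     0.0710
H          10    12.75     0.5931
Sum = 14.353
df = 7. Since 14.353 > 12.017, we reject H₀.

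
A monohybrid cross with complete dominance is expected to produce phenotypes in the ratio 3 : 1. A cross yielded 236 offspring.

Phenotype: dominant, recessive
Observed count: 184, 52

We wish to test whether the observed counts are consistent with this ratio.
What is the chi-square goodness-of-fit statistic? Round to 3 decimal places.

1.107

Ratio total = 4. Expected counts: 236×3/4 = 177, 236×1/4 = 59.
χ² = (184−177)²/177 + (52−59)²/59
   = 0.2768 + 0.8305
Sum = 1.107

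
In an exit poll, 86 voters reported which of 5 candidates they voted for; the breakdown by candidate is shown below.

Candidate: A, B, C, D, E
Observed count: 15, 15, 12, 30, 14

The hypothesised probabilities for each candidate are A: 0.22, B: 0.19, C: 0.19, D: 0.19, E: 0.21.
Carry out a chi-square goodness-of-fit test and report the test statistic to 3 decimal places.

Expected counts E_i = n·p_i: 86×0.22 = 18.92, 86×0.19 = 16.34, 86×0.19 = 16.34, 86×0.19 = 16.34, 86×0.21 = 18.06.
χ² = (15−18.92)²/18.92 + (15−16.34)²/16.34 + (12−16.34)²/16.34 + (30−16.34)²/16.34 + (14−18.06)²/18.06
   = 0.8122 + 0.1099 + 1.1527 + 11.4196 + 0.9127
Sum = 14.407

14.407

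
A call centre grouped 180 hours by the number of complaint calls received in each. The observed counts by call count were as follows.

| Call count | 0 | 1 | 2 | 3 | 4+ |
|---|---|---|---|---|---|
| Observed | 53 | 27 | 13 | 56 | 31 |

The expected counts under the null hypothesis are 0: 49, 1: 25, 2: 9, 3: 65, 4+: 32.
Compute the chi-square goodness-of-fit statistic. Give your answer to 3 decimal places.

cat         O        E   (O−E)²/E
0          53       49     0.3265
1          27       25     0.1600
2          13        9     1.7778
3          56       65     1.2462
4+         31       32     0.0313
Sum = 3.542

3.542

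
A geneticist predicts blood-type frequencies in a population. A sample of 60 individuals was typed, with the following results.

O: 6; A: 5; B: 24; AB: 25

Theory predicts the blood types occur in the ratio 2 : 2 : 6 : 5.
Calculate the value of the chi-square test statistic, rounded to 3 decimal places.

Ratio total = 15. Expected counts: 60×2/15 = 8, 60×2/15 = 8, 60×6/15 = 24, 60×5/15 = 20.
χ² = (6−8)²/8 + (5−8)²/8 + (24−24)²/24 + (25−20)²/20
   = 0.5000 + 1.1250 + 0.0000 + 1.2500
Sum = 2.875

2.875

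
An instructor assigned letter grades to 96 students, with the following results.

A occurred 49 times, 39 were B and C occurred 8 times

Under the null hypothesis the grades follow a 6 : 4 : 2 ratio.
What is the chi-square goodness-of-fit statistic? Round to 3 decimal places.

5.552

Ratio total = 12. Expected counts: 96×6/12 = 48, 96×4/12 = 32, 96×2/12 = 16.
A: (49 − 48)²/48 = 1/48 = 0.0208
B: (39 − 32)²/32 = 49/32 = 1.5313
C: (8 − 16)²/16 = 64/16 = 4.0000
Sum = 5.552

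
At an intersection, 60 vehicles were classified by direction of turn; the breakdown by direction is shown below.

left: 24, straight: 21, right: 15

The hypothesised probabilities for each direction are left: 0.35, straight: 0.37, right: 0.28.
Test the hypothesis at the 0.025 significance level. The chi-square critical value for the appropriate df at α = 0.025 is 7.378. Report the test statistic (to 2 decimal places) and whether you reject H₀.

Expected counts E_i = n·p_i: 60×0.35 = 21, 60×0.37 = 22.2, 60×0.28 = 16.8.
cat           O        E   (O−E)²/E
left         24       21      0.429
straight     21     22.2      0.065
right        15     16.8      0.193
Sum = 0.69
df = 2. Since 0.69 < 7.378, we do not reject H₀.

0.69; do not reject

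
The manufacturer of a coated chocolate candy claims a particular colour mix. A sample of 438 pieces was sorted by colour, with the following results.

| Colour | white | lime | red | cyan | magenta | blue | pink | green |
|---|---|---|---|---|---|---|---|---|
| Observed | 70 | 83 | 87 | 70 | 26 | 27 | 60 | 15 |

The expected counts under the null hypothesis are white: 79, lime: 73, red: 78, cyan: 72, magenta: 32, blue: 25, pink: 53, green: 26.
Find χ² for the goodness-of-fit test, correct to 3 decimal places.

white: (70 − 79)²/79 = 81/79 = 1.0253
lime: (83 − 73)²/73 = 100/73 = 1.3699
red: (87 − 78)²/78 = 81/78 = 1.0385
cyan: (70 − 72)²/72 = 4/72 = 0.0556
magenta: (26 − 32)²/32 = 36/32 = 1.1250
blue: (27 − 25)²/25 = 4/25 = 0.1600
pink: (60 − 53)²/53 = 49/53 = 0.9245
green: (15 − 26)²/26 = 121/26 = 4.6538
Sum = 10.353

10.353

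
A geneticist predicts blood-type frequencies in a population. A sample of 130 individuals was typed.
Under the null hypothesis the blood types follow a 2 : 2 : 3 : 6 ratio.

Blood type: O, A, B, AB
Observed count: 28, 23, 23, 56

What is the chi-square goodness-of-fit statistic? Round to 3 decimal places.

5.550

Ratio total = 13. Expected counts: 130×2/13 = 20, 130×2/13 = 20, 130×3/13 = 30, 130×6/13 = 60.
χ² = (28−20)²/20 + (23−20)²/20 + (23−30)²/30 + (56−60)²/60
   = 3.2000 + 0.4500 + 1.6333 + 0.2667
Sum = 5.550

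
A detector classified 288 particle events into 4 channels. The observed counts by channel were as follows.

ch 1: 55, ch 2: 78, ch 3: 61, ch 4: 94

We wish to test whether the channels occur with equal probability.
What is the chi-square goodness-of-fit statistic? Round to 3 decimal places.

Under H₀ each category has probability 1/4, so each expected count is 288/4 = 72.
cat         O        E   (O−E)²/E
ch 1       55       72     4.0139
ch 2       78       72     0.5000
ch 3       61       72     1.6806
ch 4       94       72     6.7222
Sum = 12.917

12.917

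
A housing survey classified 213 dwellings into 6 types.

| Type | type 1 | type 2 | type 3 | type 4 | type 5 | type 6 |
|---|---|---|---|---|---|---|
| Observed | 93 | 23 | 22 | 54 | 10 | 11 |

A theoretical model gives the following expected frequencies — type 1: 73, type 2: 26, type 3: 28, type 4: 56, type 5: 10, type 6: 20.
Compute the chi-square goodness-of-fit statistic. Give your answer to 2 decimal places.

11.23

cat         O        E   (O−E)²/E
type 1     93       73      5.479
type 2     23       26      0.346
type 3     22       28      1.286
type 4     54       56      0.071
type 5     10       10      0.000
type 6     11       20      4.050
Sum = 11.23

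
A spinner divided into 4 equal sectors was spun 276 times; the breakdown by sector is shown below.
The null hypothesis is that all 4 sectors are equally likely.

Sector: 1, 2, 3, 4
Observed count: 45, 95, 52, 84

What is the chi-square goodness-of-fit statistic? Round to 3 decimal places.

25.594

Expected count for each of the 4 categories: 276/4 = 69.
1: (45 − 69)²/69 = 576/69 = 8.3478
2: (95 − 69)²/69 = 676/69 = 9.7971
3: (52 − 69)²/69 = 289/69 = 4.1884
4: (84 − 69)²/69 = 225/69 = 3.2609
Sum = 25.594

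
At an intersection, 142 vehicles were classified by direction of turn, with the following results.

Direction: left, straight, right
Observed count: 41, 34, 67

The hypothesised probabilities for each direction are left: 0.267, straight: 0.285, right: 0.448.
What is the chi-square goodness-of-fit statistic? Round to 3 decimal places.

Expected counts E_i = n·p_i: 142×0.267 = 37.914, 142×0.285 = 40.47, 142×0.448 = 63.616.
left: (41 − 37.914)²/37.914 = 9.523396/37.914 = 0.2512
straight: (34 − 40.47)²/40.47 = 41.8609/40.47 = 1.0344
right: (67 − 63.616)²/63.616 = 11.451456/63.616 = 0.1800
Sum = 1.466

1.466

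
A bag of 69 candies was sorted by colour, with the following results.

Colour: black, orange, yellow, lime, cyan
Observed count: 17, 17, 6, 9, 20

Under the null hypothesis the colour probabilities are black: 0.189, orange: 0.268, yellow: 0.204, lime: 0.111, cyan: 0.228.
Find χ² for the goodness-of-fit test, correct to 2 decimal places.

Expected counts E_i = n·p_i: 69×0.189 = 13.041, 69×0.268 = 18.492, 69×0.204 = 14.076, 69×0.111 = 7.659, 69×0.228 = 15.732.
χ² = (17−13.041)²/13.041 + (17−18.492)²/18.492 + (6−14.076)²/14.076 + (9−7.659)²/7.659 + (20−15.732)²/15.732
   = 1.202 + 0.120 + 4.634 + 0.235 + 1.158
Sum = 7.35

7.35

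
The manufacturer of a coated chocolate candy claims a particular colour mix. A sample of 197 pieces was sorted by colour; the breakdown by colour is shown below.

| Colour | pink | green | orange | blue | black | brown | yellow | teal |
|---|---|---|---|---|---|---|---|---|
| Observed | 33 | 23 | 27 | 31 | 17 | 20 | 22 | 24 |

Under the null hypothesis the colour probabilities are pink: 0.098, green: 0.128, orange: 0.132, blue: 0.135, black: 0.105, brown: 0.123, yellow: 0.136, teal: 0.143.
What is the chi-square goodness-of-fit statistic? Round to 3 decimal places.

Expected counts E_i = n·p_i: 197×0.098 = 19.306, 197×0.128 = 25.216, 197×0.132 = 26.004, 197×0.135 = 26.595, 197×0.105 = 20.685, 197×0.123 = 24.231, 197×0.136 = 26.792, 197×0.143 = 28.171.
χ² = (33−19.306)²/19.306 + (23−25.216)²/25.216 + (27−26.004)²/26.004 + (31−26.595)²/26.595 + (17−20.685)²/20.685 + (20−24.231)²/24.231 + (22−26.792)²/26.792 + (24−28.171)²/28.171
   = 9.7133 + 0.1947 + 0.0381 + 0.7296 + 0.6565 + 0.7388 + 0.8571 + 0.6176
Sum = 13.546

13.546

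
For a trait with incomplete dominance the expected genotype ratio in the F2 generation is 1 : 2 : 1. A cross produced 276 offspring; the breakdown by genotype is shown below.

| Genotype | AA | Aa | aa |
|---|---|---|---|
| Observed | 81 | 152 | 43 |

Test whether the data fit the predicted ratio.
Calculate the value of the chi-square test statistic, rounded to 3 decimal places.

13.304

Ratio total = 4. Expected counts: 276×1/4 = 69, 276×2/4 = 138, 276×1/4 = 69.
χ² = (81−69)²/69 + (152−138)²/138 + (43−69)²/69
   = 2.0870 + 1.4203 + 9.7971
Sum = 13.304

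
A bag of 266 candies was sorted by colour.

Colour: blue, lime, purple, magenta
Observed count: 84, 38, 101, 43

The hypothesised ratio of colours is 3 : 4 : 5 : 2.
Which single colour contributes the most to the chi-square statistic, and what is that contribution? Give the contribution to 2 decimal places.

lime, 19.00

Ratio total = 14. Expected counts: 266×3/14 = 57, 266×4/14 = 76, 266×5/14 = 95, 266×2/14 = 38.
blue: (84 − 57)²/57 = 729/57 = 12.789
lime: (38 − 76)²/76 = 1444/76 = 19.000
purple: (101 − 95)²/95 = 36/95 = 0.379
magenta: (43 − 38)²/38 = 25/38 = 0.658
The largest term is for lime: 19.00.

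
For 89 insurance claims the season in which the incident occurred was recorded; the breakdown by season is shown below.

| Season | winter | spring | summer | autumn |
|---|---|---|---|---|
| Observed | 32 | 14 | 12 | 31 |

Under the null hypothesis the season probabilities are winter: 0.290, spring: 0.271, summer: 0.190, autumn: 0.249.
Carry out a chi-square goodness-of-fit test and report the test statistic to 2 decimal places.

10.68

Expected counts E_i = n·p_i: 89×0.290 = 25.81, 89×0.271 = 24.119, 89×0.190 = 16.91, 89×0.249 = 22.161.
χ² = (32−25.81)²/25.81 + (14−24.119)²/24.119 + (12−16.91)²/16.91 + (31−22.161)²/22.161
   = 1.485 + 4.245 + 1.426 + 3.525
Sum = 10.68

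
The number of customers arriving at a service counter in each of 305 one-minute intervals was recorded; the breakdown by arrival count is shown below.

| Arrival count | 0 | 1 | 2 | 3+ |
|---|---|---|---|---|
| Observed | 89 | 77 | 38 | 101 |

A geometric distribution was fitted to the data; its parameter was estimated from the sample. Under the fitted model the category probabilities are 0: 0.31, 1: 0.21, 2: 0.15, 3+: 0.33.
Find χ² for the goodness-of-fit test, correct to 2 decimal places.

Expected counts E_i = n·p_i: 305×0.31 = 94.55, 305×0.21 = 64.05, 305×0.15 = 45.75, 305×0.33 = 100.65.
cat         O        E   (O−E)²/E
0          89    94.55      0.326
1          77    64.05      2.618
2          38    45.75      1.313
3+        101   100.65      0.001
Sum = 4.26

4.26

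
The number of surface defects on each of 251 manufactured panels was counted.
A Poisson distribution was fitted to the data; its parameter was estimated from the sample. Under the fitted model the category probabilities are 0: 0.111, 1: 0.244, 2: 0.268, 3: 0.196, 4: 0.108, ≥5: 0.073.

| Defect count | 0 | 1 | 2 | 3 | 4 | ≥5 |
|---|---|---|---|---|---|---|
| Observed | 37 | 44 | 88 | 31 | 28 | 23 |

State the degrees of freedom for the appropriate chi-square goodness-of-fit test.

There are k = 6 categories and 1 parameter estimated from the data, so df = 6 − 1 − 1 = 4.

4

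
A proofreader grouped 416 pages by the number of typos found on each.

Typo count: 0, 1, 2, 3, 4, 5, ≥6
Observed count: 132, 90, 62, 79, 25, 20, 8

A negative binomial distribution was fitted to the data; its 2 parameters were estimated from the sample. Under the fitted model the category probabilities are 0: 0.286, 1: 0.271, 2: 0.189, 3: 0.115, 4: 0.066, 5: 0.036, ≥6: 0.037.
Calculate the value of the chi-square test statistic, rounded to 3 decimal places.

35.277

Expected counts E_i = n·p_i: 416×0.286 = 118.976, 416×0.271 = 112.736, 416×0.189 = 78.624, 416×0.115 = 47.84, 416×0.066 = 27.456, 416×0.036 = 14.976, 416×0.037 = 15.392.
cat         O        E   (O−E)²/E
0         132  118.976     1.4257
1          90  112.736     4.5853
2          62   78.624     3.5149
3          79    47.84    20.2957
4          25   27.456     0.2197
5          20   14.976     1.6854
≥6          8   15.392     3.5500
Sum = 35.277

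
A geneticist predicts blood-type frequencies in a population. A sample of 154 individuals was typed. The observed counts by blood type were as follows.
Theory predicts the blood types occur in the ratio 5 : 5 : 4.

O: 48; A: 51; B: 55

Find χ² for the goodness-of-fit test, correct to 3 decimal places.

Ratio total = 14. Expected counts: 154×5/14 = 55, 154×5/14 = 55, 154×4/14 = 44.
cat         O        E   (O−E)²/E
O          48       55     0.8909
A          51       55     0.2909
B          55       44     2.7500
Sum = 3.932

3.932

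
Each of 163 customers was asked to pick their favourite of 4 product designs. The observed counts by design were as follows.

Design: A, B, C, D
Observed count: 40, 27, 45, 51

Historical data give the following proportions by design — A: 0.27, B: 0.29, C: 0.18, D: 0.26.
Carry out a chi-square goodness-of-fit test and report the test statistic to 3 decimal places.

Expected counts E_i = n·p_i: 163×0.27 = 44.01, 163×0.29 = 47.27, 163×0.18 = 29.34, 163×0.26 = 42.38.
A: (40 − 44.01)²/44.01 = 16.0801/44.01 = 0.3654
B: (27 − 47.27)²/47.27 = 410.8729/47.27 = 8.6920
C: (45 − 29.34)²/29.34 = 245.2356/29.34 = 8.3584
D: (51 − 42.38)²/42.38 = 74.3044/42.38 = 1.7533
Sum = 19.169

19.169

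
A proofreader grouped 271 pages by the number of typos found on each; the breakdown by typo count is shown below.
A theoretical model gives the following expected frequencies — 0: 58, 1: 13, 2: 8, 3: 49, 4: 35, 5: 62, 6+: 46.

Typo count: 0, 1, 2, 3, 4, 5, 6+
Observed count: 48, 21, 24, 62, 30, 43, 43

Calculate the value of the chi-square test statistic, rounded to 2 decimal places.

48.83

0: (48 − 58)²/58 = 100/58 = 1.724
1: (21 − 13)²/13 = 64/13 = 4.923
2: (24 − 8)²/8 = 256/8 = 32.000
3: (62 − 49)²/49 = 169/49 = 3.449
4: (30 − 35)²/35 = 25/35 = 0.714
5: (43 − 62)²/62 = 361/62 = 5.823
6+: (43 − 46)²/46 = 9/46 = 0.196
Sum = 48.83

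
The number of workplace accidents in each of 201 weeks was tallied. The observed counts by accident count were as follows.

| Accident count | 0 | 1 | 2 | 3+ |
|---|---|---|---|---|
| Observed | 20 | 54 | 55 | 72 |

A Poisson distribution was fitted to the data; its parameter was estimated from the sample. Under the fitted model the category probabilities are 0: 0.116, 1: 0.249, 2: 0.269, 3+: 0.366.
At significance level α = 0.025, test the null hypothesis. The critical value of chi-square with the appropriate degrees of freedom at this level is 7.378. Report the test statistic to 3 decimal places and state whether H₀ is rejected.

0.833; do not reject

Expected counts E_i = n·p_i: 201×0.116 = 23.316, 201×0.249 = 50.049, 201×0.269 = 54.069, 201×0.366 = 73.566.
0: (20 − 23.316)²/23.316 = 10.995856/23.316 = 0.4716
1: (54 − 50.049)²/50.049 = 15.610401/50.049 = 0.3119
2: (55 − 54.069)²/54.069 = 0.866761/54.069 = 0.0160
3+: (72 − 73.566)²/73.566 = 2.452356/73.566 = 0.0333
Sum = 0.833
df = 2. Since 0.833 < 7.378, we do not reject H₀.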